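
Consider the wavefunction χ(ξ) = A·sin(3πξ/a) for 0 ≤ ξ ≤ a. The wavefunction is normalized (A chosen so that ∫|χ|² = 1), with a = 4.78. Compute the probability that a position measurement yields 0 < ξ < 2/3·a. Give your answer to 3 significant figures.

P ≈ 0.667

|χ|² is the probability density, so P = ∫_{0}^{2/3·a} |χ|² dξ.
With A² fixed by ∫|χ|² = 1, i.e. A² = (a/2)^(−1), substitute and integrate.
In terms of u = ξ/a (A² and the length scale cancel between numerator and denominator), P = [∫_{0}^{2/3} sin(3·π·u)^2 du] / [∫_{0}^{1} sin(3·π·u)^2 du].
With ∫ sin(3·π·u)^2 du = u/2 - sin(6·π·u)/(12·π) + C, the region integral is 1/3 and the full one is 1/2.
Taking the ratio, P = 2/3.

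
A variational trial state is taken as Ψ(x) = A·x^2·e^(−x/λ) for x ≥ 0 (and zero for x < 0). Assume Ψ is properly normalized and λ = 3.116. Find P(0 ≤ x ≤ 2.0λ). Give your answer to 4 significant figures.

P ≈ 0.3712

|Ψ|² is the probability density, so P = ∫_{0}^{2.0λ} |Ψ|² dx.
With A² fixed by ∫|Ψ|² = 1, i.e. A² = (3·λ^5/4)^(−1), substitute and integrate.
Let u = x/λ; then A² and the length scale cancel, so P = ∫_{0}^{2.0} u^4·e^(-2·u) du ÷ ∫_{0}^{∞} u^4·e^(-2·u) du.
With ∫ u^4·e^(-2·u) du = -(u^4/2 + u^3 + 3·u^2/2 + 3·u/2 + 3/4)·e^(-2·u) + C, the region integral is 3/4 - 103·e^(-4)/4 and the full one is 3/4.
Evaluating gives P = 0.37116.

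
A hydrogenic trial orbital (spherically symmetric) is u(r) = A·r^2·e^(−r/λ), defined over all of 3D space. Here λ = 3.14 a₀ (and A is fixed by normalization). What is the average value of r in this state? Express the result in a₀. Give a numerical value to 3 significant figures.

⟨r⟩ ≈ 11.0 a₀

The expectation value is the |u|²-weighted average of r: ∫ r|u|² 4πr² dr.
With ∫₀^∞ r^7 e^(−αr) dr = 7!/α^8, since the A² factors cancel between numerator and denominator, ⟨r⟩ = 7·λ/2.
With λ = 3.14, ⟨r⟩ = 10.99.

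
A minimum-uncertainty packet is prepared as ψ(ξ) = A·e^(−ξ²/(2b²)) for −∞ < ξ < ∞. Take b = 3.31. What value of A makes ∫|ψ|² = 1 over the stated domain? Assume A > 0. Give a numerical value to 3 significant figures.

A ≈ 0.413

Normalization requires ∫|ψ|² dξ = 1, integrated from −∞ to ∞.
∫|ψ|² dξ = A²·(√(π)·b).
Setting this equal to 1 gives A² = 1/(√(π)·b).
Plugging in b = 3.31 yields A = 0.4129.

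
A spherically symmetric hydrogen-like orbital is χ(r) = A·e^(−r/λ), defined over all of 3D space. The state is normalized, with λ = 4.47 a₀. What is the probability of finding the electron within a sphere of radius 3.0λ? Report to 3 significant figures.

P = ∫ |χ|² 4πr² dr over r ≤ 3.0λ.
A² is fixed by ∫₀^∞ 4πr²|χ|² dr = 1, i.e. A² = (π·λ^3)^(−1).
Substituting u = r/λ, A², 4π and the length scale all cancel in the ratio: P = ∫_{0}^{3.0} u^2·e^(-2·u) du / ∫_{0}^{∞} u^2·e^(-2·u) du.
Using ∫ u^2·e^(-2·u) du = -(2·u^2 + 2·u + 1)·e^(-2·u)/4, the numerator is 1/4 - 25·e^(-6)/4 and the denominator is 1/4.
Taking the ratio yields P = 0.9380.

P ≈ 0.938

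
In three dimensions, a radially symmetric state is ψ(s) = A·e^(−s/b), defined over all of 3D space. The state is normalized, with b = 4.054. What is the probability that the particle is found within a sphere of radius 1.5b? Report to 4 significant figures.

P ≈ 0.5768

P = ∫ |ψ|² 4πs² ds over s ≤ 1.5b.
The full normalization integral is A²·[π·b^3] = 1, fixing A².
Substituting u = s/b, A², 4π and the length scale all cancel in the ratio: P = ∫_{0}^{1.5} u^2·e^(-2·u) du / ∫_{0}^{∞} u^2·e^(-2·u) du.
With ∫ u^2·e^(-2·u) du = -(2·u^2 + 2·u + 1)·e^(-2·u)/4 + C, the region integral is 1/4 - 17·e^(-3)/8 and the full one is 1/4.
The region integral divided by the full integral gives P = 0.57681.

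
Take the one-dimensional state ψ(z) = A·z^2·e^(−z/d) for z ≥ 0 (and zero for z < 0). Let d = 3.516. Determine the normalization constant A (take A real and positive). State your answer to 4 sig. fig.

A ≈ 0.04981

Normalization requires ∫|ψ|² dz = 1, integrated from 0 to ∞.
The integral (without the A² prefactor) comes out to 3·d^5/4.
So A² = (3·d^5/4)^(−1).
Plugging in d = 3.516 yields A = 0.049814.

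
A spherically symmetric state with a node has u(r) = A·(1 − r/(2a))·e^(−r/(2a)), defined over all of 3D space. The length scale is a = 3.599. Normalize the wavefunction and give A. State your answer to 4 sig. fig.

A ≈ 0.02922

Normalization requires ∫|u|² 4πr² dr = 1, integrated from 0 to ∞.
(Spherical symmetry: dV = 4πr² dr.)
Recall ∫₀^∞ r^m e^(−r/β) dr = m!·β^(m+1), with u = A·(1 − r/(2a))·e^(−r/(2a)), the integral evaluates to A²·[8·π·a^3].
Hence A² = 1/[8·π·a^3].
Substituting a = 3.599 gives A² = 0.00085352, so A = 0.029215.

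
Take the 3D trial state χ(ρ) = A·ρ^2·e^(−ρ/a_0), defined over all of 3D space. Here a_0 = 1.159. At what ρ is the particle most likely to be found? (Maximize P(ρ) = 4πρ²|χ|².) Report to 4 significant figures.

ρ ≈ 3.477

Set d/dρ [P(ρ) = 4πρ²|χ|²] = 0 and solve for ρ > 0.
This gives ρ = 3·a_0.
With a_0 = 1.159, the most probable radial distance is 3.4770.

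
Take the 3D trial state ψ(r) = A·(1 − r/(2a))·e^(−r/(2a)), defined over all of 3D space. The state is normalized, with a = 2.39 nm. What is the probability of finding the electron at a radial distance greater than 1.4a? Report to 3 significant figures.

P ≈ 0.952

P = ∫ |ψ|² 4πr² dr over r > 1.4a.
Normalization gives A² = 1/(8·π·a^3).
Substituting u = r/a, A², 4π and the length scale all cancel in the ratio: P = ∫_{1.4}^{∞} u^2·(1 - u/2)^2·e^(-u) du / ∫_{0}^{∞} u^2·(1 - u/2)^2·e^(-u) du.
With ∫ u^2·(1 - u/2)^2·e^(-u) du = -(u^4/4 + u^2 + 2·u + 2)·e^(-u) + C, the region integral is ≈ 1.9038 and the full one is 2.
The region integral divided by the full integral gives P = 0.9519.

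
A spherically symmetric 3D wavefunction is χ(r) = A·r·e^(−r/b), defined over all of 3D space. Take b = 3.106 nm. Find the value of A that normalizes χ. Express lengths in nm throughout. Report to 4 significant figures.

We need A² ∫|f|² 4πr² dr = 1, taking the integral from 0 to ∞.
The angular integral contributes 4π, leaving ∫₀^∞ r²|χ|² dr.
∫|χ|² 4πr² dr = A²·(3·π·b^5).
So A² = (3·π·b^5)^(−1).
With b = 3.106: A² = 0.00036705 and A = 0.019158.

A ≈ 0.01916 nm^(-5/2)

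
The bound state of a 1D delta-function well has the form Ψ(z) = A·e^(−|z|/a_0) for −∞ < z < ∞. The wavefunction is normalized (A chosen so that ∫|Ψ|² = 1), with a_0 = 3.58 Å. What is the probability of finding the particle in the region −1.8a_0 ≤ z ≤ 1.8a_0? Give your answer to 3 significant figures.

P ≈ 0.973

The probability is P = ∫ |Ψ|² dz over [−1.8a_0, 1.8a_0].
With A² fixed by ∫|Ψ|² = 1, i.e. A² = (a_0)^(−1), substitute and integrate.
By symmetry take twice the z ≥ 0 contribution in numerator and denominator; the 2's cancel. Let u = z/a_0; then A² and the length scale cancel, so P = ∫_{0}^{1.8} e^(-2·u) du ÷ ∫_{0}^{∞} e^(-2·u) du.
With ∫ e^(-2·u) du = -e^(-2·u)/2 + C, the region integral is 1/2 - e^(-18/5)/2 and the full one is 1/2.
Evaluating gives P = 0.9727.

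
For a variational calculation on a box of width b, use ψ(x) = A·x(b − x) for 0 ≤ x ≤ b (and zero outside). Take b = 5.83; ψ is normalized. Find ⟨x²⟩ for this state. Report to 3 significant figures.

By definition ⟨x²⟩ = ∫ x^2 |ψ(x)|² dx.
Evaluating both integrals, ⟨x²⟩ = 2·b^2/7.
Putting b = 5.83 gives 9.711.

⟨x^2⟩ ≈ 9.71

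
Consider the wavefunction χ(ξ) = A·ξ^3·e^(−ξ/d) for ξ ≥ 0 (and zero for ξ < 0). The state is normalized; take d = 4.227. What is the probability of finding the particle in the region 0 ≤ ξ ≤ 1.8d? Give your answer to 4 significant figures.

P = ∫_{0}^{1.8d} |χ(ξ)|² dξ.
Since A² = 1/(45·d^7/8), this is the region integral divided by the full normalization integral.
Let u = ξ/d; then A² and the length scale cancel, so P = ∫_{0}^{1.8} u^6·e^(-2·u) du ÷ ∫_{0}^{∞} u^6·e^(-2·u) du.
With ∫ u^6·e^(-2·u) du = -(4·u^6 + 12·u^5 + 30·u^4 + 60·u^3 + 90·u^2 + 90·u + 45)·e^(-2·u)/8 + C, the region integral is ≈ 0.412163 and the full one is 45/8.
Evaluating gives P = 0.073273.

P ≈ 0.07327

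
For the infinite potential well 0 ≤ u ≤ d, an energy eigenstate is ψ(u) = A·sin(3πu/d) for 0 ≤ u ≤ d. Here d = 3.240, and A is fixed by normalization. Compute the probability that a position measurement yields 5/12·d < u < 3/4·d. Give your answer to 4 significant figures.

The probability is P = ∫ |ψ|² du over [5/12·d, 3/4·d].
Since A² = 1/(d/2), this is the region integral divided by the full normalization integral.
Substituting t = u/d, A² and the length scale cancel in the ratio: P = ∫_{5/12}^{3/4} sin(3·π·t)^2 dt / ∫_{0}^{1} sin(3·π·t)^2 dt.
An antiderivative of sin(3·π·t)^2 is t/2 - sin(6·π·t)/(12·π); evaluating from 5/12 to 3/4 gives 1/6, while the full integral is 1/2.
Evaluating gives P = 1/3.

P ≈ 0.3333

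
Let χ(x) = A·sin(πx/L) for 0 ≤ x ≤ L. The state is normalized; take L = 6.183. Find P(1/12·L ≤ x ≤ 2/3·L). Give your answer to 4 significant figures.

P ≈ 0.8007

The probability is P = ∫ |χ|² dx over [1/12·L, 2/3·L].
Since A² = 1/(L/2), this is the region integral divided by the full normalization integral.
Let u = x/L; then A² and the length scale cancel, so P = ∫_{1/12}^{2/3} sin(π·u)^2 du ÷ ∫_{0}^{1} sin(π·u)^2 du.
Using ∫ sin(π·u)^2 du = u/2 - sin(2·π·u)/(4·π), the numerator is 1/(8·π) + √(3)/(8·π) + 7/24 and the denominator is 1/2.
This works out to P = (3 + 3·√(3) + 7·π)/(12·π).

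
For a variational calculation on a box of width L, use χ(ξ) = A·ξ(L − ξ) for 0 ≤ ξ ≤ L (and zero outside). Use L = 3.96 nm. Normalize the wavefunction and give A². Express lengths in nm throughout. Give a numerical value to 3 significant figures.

A^2 ≈ 0.0308 nm^(-5)

The normalization condition is ∫|χ|² dξ = 1 from 0 to L.
The integral (without the A² prefactor) comes out to L^5/30.
With L = 3.96: A² = 0.03081 and A = 0.1755.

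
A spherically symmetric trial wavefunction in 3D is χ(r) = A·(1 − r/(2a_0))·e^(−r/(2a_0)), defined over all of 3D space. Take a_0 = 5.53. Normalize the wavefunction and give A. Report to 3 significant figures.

A ≈ 0.0153

The normalization condition is ∫|χ|² 4πr² dr = 1 from 0 to ∞.
The angular integral contributes 4π, leaving ∫₀^∞ r²|χ|² dr.
With χ = A·(1 − r/(2a_0))·e^(−r/(2a_0)), the integral evaluates to A²·[8·π·a_0^3].
Hence A² = 1/[8·π·a_0^3].
Plugging in a_0 = 5.53 yields A = 0.01534.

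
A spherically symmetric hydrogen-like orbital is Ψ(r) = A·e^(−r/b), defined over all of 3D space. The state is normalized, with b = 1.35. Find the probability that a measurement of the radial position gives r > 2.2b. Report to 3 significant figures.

P ≈ 0.185

P = ∫ |Ψ|² 4πr² dr over r > 2.2b.
Normalization gives A² = 1/(π·b^3).
Substituting u = r/b, A², 4π and the length scale all cancel in the ratio: P = ∫_{2.2}^{∞} u^2·e^(-2·u) du / ∫_{0}^{∞} u^2·e^(-2·u) du.
With ∫ u^2·e^(-2·u) du = -(2·u^2 + 2·u + 1)·e^(-2·u)/4 + C, the region integral is 377·e^(-22/5)/100 and the full one is 1/4.
This evaluates to P = 0.1851.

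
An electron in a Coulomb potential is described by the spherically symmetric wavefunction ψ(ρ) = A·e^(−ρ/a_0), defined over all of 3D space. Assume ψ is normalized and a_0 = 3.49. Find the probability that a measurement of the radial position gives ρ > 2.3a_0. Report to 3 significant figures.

P ≈ 0.163

Integrate the radial probability density 4πρ²|ψ|² over ρ > 2.3a_0.
The full normalization integral is A²·[π·a_0^3] = 1, fixing A².
Substituting u = ρ/a_0, A², 4π and the length scale all cancel in the ratio: P = ∫_{2.3}^{∞} u^2·e^(-2·u) du / ∫_{0}^{∞} u^2·e^(-2·u) du.
With ∫ u^2·e^(-2·u) du = -(2·u^2 + 2·u + 1)·e^(-2·u)/4 + C, the region integral is 809·e^(-23/5)/200 and the full one is 1/4.
Taking the ratio yields P = 0.1626.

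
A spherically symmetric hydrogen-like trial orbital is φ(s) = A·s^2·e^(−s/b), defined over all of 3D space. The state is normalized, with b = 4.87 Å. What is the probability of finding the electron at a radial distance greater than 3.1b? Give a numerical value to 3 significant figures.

P ≈ 0.574

With dV = 4πs²ds, the probability is ∫|φ|² dV over s > 3.1b.
Normalization gives A² = 1/(45·π·b^7/2).
Substituting u = s/b, A², 4π and the length scale all cancel in the ratio: P = ∫_{3.1}^{∞} u^6·e^(-2·u) du / ∫_{0}^{∞} u^6·e^(-2·u) du.
Using ∫ u^6·e^(-2·u) du = -(4·u^6 + 12·u^5 + 30·u^4 + 60·u^3 + 90·u^2 + 90·u + 45)·e^(-2·u)/8, the numerator is ≈ 3.2299 and the denominator is 45/8.
The region integral divided by the full integral gives P = 0.5742.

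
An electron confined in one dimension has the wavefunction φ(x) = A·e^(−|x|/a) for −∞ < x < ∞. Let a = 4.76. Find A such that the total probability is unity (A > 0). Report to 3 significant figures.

A ≈ 0.458

Normalization requires ∫|φ|² dx = 1, integrated from −∞ to ∞.
With φ = A·e^(−|x|/a), the integral evaluates to A²·[a].
So A² = (a)^(−1).
Plugging in a = 4.76 yields A = 0.4583.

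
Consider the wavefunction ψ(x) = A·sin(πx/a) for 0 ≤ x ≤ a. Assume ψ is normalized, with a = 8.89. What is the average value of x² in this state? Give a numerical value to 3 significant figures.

By definition ⟨x²⟩ = ∫ x^2 |ψ(x)|² dx.
Using sin²θ = (1 − cos 2θ)/2, since the A² factors cancel between numerator and denominator, ⟨x²⟩ = -a^2/(2·π^2) + a^2/3.
Putting a = 8.89 gives 22.34.

⟨x^2⟩ ≈ 22.3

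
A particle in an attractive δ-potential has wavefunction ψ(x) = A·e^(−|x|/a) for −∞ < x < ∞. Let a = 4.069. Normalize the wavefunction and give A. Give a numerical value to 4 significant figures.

A ≈ 0.4957

We need A² ∫|f|² dx = 1, taking the integral from −∞ to ∞.
Recall ∫₀^∞ x^m e^(−x/β) dx = m!·β^(m+1), the integral (without the A² prefactor) comes out to a.
With a = 4.069: A² = 0.24576 and A = 0.49574.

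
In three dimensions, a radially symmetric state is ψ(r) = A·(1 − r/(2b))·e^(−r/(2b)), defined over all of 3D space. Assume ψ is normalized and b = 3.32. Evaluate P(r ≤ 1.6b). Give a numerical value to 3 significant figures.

With dV = 4πr²dr, the probability is ∫|ψ|² dV over r ≤ 1.6b.
A² is fixed by ∫₀^∞ 4πr²|ψ|² dr = 1, i.e. A² = (8·π·b^3)^(−1).
Substituting u = r/b, A², 4π and the length scale all cancel in the ratio: P = ∫_{0}^{1.6} u^2·(1 - u/2)^2·e^(-u) du / ∫_{0}^{∞} u^2·(1 - u/2)^2·e^(-u) du.
An antiderivative of u^2·(1 - u/2)^2·e^(-u) is -(u^4/4 + u^2 + 2·u + 2)·e^(-u); evaluating from 0 to 1.6 gives 2 - 5874·e^(-8/5)/625, while the full integral is 2.
Taking the ratio yields P = 0.05125.

P ≈ 0.0512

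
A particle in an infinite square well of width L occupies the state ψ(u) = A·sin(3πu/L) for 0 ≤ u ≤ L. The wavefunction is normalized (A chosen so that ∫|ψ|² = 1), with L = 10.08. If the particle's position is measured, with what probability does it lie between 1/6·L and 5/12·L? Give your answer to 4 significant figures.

P ≈ 0.1969

The probability is P = ∫ |ψ|² du over [1/6·L, 5/12·L].
The normalization integral ∫|ψ|²du over the whole domain equals L/2·A², and A² cancels in the ratio.
Let t = u/L; then A² and the length scale cancel, so P = ∫_{1/6}^{5/12} sin(3·π·t)^2 dt ÷ ∫_{0}^{1} sin(3·π·t)^2 dt.
Using ∫ sin(3·π·t)^2 dt = t/2 - sin(6·π·t)/(12·π), the numerator is 1/8 - 1/(12·π) and the denominator is 1/2.
This works out to P = (-2 + 3·π)/(12·π).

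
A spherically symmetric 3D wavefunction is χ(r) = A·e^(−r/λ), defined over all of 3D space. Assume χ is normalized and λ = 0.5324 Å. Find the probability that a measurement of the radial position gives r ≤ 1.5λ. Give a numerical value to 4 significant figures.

P ≈ 0.5768

With dV = 4πr²dr, the probability is ∫|χ|² dV over r ≤ 1.5λ.
A² is fixed by ∫₀^∞ 4πr²|χ|² dr = 1, i.e. A² = (π·λ^3)^(−1).
Let u = r/λ; then A², 4π and the length scale all cancel, so P = ∫_{0}^{1.5} u^2·e^(-2·u) du ÷ ∫_{0}^{∞} u^2·e^(-2·u) du.
With ∫ u^2·e^(-2·u) du = -(2·u^2 + 2·u + 1)·e^(-2·u)/4 + C, the region integral is 1/4 - 17·e^(-3)/8 and the full one is 1/4.
This evaluates to P = 0.57681.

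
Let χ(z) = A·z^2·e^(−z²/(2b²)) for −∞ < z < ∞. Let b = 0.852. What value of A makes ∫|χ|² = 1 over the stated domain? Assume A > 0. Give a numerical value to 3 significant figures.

A ≈ 1.29

We need A² ∫|f|² dz = 1, taking the integral from −∞ to ∞.
The integral (without the A² prefactor) comes out to 3·√(π)·b^5/4.
Substituting b = 0.852 gives A² = 1.676, so A = 1.294.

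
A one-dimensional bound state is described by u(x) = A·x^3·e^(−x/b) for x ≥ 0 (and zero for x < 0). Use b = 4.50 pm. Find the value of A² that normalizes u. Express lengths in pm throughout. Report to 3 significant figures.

The normalization condition is ∫|u|² dx = 1 from 0 to ∞.
Using ∫₀^∞ xⁿ e^(−αx) dx = n!/αⁿ⁺¹, carrying out the integral gives A² · 45·b^7/8.
So A² = (45·b^7/8)^(−1).
Plugging in b = 4.50 yields A = 0.002181.

A^2 ≈ 0.00000476 pm^(-7)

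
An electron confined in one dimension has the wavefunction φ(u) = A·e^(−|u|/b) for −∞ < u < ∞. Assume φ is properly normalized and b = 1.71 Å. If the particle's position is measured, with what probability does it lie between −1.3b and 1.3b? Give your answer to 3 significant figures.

P = ∫_{−1.3b}^{1.3b} |φ(u)|² du.
Since A² = 1/(b), this is the region integral divided by the full normalization integral.
By symmetry take twice the u ≥ 0 contribution in numerator and denominator; the 2's cancel. In terms of t = u/b (A² and the length scale cancel between numerator and denominator), P = [∫_{0}^{1.3} e^(-2·t) dt] / [∫_{0}^{∞} e^(-2·t) dt].
Using ∫ e^(-2·t) dt = -e^(-2·t)/2, the numerator is 1/2 - e^(-13/5)/2 and the denominator is 1/2.
Taking the ratio, P = 0.9257.

P ≈ 0.926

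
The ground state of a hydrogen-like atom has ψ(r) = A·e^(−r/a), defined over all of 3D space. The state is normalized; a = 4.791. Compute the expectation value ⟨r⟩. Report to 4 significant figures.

The expectation value is the |ψ|²-weighted average of r: ∫ r|ψ|² 4πr² dr.
Evaluating both integrals, ⟨r⟩ = 3·a/2.
Putting a = 4.791 gives 7.1865.

⟨r⟩ ≈ 7.187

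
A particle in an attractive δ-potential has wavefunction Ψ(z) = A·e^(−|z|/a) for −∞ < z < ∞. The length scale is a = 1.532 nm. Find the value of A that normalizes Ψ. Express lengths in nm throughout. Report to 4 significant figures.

A ≈ 0.8079 nm^(-1/2)

Require ∫ |Ψ|² dz = 1 over the whole domain.
The integral (without the A² prefactor) comes out to a.
So A² = (a)^(−1).
With a = 1.532: A² = 0.65274 and A = 0.80792.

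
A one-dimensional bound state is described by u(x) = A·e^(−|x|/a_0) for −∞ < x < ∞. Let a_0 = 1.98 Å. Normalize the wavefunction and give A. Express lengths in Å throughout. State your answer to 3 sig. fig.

Require ∫ |u|² dx = 1 over the whole domain.
Carrying out the integral gives A² · a_0.
So A² = (a_0)^(−1).
Plugging in a_0 = 1.98 yields A = 0.7107.

A ≈ 0.711 Å^(-1/2)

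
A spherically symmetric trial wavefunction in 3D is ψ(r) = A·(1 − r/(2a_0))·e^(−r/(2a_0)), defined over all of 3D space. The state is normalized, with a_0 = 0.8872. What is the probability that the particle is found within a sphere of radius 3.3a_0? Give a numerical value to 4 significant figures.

P ≈ 0.09382

P = ∫ |ψ|² 4πr² dr over r ≤ 3.3a_0.
Normalization gives A² = 1/(8·π·a_0^3).
Let u = r/a_0; then A², 4π and the length scale all cancel, so P = ∫_{0}^{3.3} u^2·(1 - u/2)^2·e^(-u) du ÷ ∫_{0}^{∞} u^2·(1 - u/2)^2·e^(-u) du.
With ∫ u^2·(1 - u/2)^2·e^(-u) du = -(u^4/4 + u^2 + 2·u + 2)·e^(-u) + C, the region integral is ≈ 0.187634 and the full one is 2.
Taking the ratio yields P = 0.093817.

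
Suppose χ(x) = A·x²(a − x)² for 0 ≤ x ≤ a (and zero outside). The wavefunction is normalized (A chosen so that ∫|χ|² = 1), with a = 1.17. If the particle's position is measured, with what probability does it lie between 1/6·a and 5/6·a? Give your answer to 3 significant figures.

P ≈ 0.982

|χ|² is the probability density, so P = ∫_{1/6·a}^{5/6·a} |χ|² dx.
Since A² = 1/(a^9/630), this is the region integral divided by the full normalization integral.
In terms of u = x/a (A² and the length scale cancel between numerator and denominator), P = [∫_{1/6}^{5/6} u^4·(1 - u)^4 du] / [∫_{0}^{1} u^4·(1 - u)^4 du].
With ∫ u^4·(1 - u)^4 du = u^5·(70·u^4 - 315·u^3 + 540·u^2 - 420·u + 126)/630 + C, the region integral is ≈ 0.0015589 and the full one is 1/630.
The result is P = 0.9821.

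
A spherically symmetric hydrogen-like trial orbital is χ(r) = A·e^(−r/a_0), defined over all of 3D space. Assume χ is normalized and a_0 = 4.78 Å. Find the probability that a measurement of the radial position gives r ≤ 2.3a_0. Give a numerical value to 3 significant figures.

P ≈ 0.837

Integrate the radial probability density 4πr²|χ|² over r ≤ 2.3a_0.
Normalization gives A² = 1/(π·a_0^3).
Substituting u = r/a_0, A², 4π and the length scale all cancel in the ratio: P = ∫_{0}^{2.3} u^2·e^(-2·u) du / ∫_{0}^{∞} u^2·e^(-2·u) du.
With ∫ u^2·e^(-2·u) du = -(2·u^2 + 2·u + 1)·e^(-2·u)/4 + C, the region integral is 1/4 - 809·e^(-23/5)/200 and the full one is 1/4.
The region integral divided by the full integral gives P = 0.8374.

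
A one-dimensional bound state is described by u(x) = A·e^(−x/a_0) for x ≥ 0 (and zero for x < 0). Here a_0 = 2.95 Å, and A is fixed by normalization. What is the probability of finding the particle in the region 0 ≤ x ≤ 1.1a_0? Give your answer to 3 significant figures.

P ≈ 0.889

The probability is P = ∫ |u|² dx over [0, 1.1a_0].
With A² fixed by ∫|u|² = 1, i.e. A² = (a_0/2)^(−1), substitute and integrate.
Substituting t = x/a_0, A² and the length scale cancel in the ratio: P = ∫_{0}^{1.1} e^(-2·t) dt / ∫_{0}^{∞} e^(-2·t) dt.
With ∫ e^(-2·t) dt = -e^(-2·t)/2 + C, the region integral is 1/2 - e^(-11/5)/2 and the full one is 1/2.
This works out to P = 0.8892.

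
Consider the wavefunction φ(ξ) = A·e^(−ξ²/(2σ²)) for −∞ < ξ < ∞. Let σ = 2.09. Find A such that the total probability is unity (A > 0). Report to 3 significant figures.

A ≈ 0.520

Require ∫ |φ|² dξ = 1 over the whole domain.
Carrying out the integral gives A² · √(π)·σ.
So A² = (√(π)·σ)^(−1).
Plugging in σ = 2.09 yields A = 0.5196.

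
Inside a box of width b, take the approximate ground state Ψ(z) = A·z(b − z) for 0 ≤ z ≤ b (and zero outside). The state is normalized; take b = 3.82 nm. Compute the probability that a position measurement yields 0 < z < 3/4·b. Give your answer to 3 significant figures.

P = ∫_{0}^{3/4·b} |Ψ(z)|² dz.
With A² fixed by ∫|Ψ|² = 1, i.e. A² = (b^5/30)^(−1), substitute and integrate.
In terms of u = z/b (A² and the length scale cancel between numerator and denominator), P = [∫_{0}^{3/4} u^2·(1 - u)^2 du] / [∫_{0}^{1} u^2·(1 - u)^2 du].
Using ∫ u^2·(1 - u)^2 du = u^3·(6·u^2 - 15·u + 10)/30, the numerator is 153/5120 and the denominator is 1/30.
The result is P = 459/512.

P ≈ 0.896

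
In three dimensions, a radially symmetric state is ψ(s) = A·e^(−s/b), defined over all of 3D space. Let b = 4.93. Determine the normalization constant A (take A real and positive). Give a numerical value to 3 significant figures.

We need A² ∫|f|² 4πs² ds = 1, taking the integral from 0 to ∞.
Carrying out the integral gives A² · π·b^3.
Setting this equal to 1 gives A² = 1/(π·b^3).
Substituting b = 4.93 gives A² = 0.002656, so A = 0.05154.

A ≈ 0.0515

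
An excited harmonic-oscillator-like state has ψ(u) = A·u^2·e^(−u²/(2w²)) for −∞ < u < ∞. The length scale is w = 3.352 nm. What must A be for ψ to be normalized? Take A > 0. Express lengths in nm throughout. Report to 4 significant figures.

A ≈ 0.04216 nm^(-5/2)

Require ∫ |ψ|² du = 1 over the whole domain.
∫|ψ|² du = A²·(3·√(π)·w^5/4).
Hence A² = 1/[3·√(π)·w^5/4].
Plugging in w = 3.352 yields A = 0.042162.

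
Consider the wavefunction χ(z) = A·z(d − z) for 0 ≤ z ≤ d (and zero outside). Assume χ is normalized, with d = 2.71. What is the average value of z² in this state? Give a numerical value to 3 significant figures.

⟨z^2⟩ ≈ 2.10

⟨z²⟩ = ∫ z^2 |χ|² dz over the full domain.
Evaluating both integrals, ⟨z²⟩ = 2·d^2/7.
With d = 2.71, ⟨z^2⟩ = 2.098.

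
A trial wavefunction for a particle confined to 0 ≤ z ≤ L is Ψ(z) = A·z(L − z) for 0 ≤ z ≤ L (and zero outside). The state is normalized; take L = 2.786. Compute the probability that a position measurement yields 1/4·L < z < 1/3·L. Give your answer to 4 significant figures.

P = ∫_{1/4·L}^{1/3·L} |Ψ(z)|² dz.
With A² fixed by ∫|Ψ|² = 1, i.e. A² = (L^5/30)^(−1), substitute and integrate.
In terms of u = z/L (A² and the length scale cancel between numerator and denominator), P = [∫_{1/4}^{1/3} u^2·(1 - u)^2 du] / [∫_{0}^{1} u^2·(1 - u)^2 du].
Using ∫ u^2·(1 - u)^2 du = u^3·(6·u^2 - 15·u + 10)/30, the numerator is ≈ 0.00354536 and the denominator is 1/30.
Evaluating gives P = 0.10636.

P ≈ 0.1064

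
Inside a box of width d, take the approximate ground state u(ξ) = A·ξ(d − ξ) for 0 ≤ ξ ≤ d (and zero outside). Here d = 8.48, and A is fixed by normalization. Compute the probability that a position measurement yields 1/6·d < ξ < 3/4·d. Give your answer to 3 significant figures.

P ≈ 0.861

The probability is P = ∫ |u|² dξ over [1/6·d, 3/4·d].
With A² fixed by ∫|u|² = 1, i.e. A² = (d^5/30)^(−1), substitute and integrate.
Let t = ξ/d; then A² and the length scale cancel, so P = ∫_{1/6}^{3/4} t^2·(1 - t)^2 dt ÷ ∫_{0}^{1} t^2·(1 - t)^2 dt.
An antiderivative of t^2·(1 - t)^2 is t^3·(6·t^2 - 15·t + 10)/30; evaluating from 1/6 to 3/4 gives ≈ 0.028700, while the full integral is 1/30.
The result is P = 0.8610.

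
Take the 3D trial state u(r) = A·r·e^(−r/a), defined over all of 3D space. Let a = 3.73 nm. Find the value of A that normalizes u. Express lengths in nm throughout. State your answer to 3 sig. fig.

We need A² ∫|f|² 4πr² dr = 1, taking the integral from 0 to ∞.
In 3D with spherical symmetry the volume element is 4πr² dr.
Using ∫₀^∞ rⁿ e^(−αr) dr = n!/αⁿ⁺¹, the integral (without the A² prefactor) comes out to 3·π·a^5.
Setting this equal to 1 gives A² = 1/(3·π·a^5).
Substituting a = 3.73 gives A² = 0.0001470, so A = 0.01212.

A ≈ 0.0121 nm^(-5/2)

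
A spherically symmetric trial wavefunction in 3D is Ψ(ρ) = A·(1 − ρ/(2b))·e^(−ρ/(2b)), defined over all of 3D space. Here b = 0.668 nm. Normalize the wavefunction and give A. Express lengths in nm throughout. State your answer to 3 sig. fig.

A ≈ 0.365 nm^(-3/2)

We need A² ∫|f|² 4πρ² dρ = 1, taking the integral from 0 to ∞.
(Spherical symmetry: dV = 4πρ² dρ.)
With ∫₀^∞ ρ^4 e^(−αρ) dρ = 4!/α^5, ∫|Ψ|² 4πρ² dρ = A²·(8·π·b^3).
Plugging in b = 0.668 yields A = 0.3654.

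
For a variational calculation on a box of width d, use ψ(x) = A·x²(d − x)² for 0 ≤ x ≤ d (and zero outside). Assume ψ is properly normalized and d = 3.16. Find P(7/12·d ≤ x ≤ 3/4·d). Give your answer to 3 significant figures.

The probability is P = ∫ |ψ|² dx over [7/12·d, 3/4·d].
Since A² = 1/(d^9/630), this is the region integral divided by the full normalization integral.
Let u = x/d; then A² and the length scale cancel, so P = ∫_{7/12}^{3/4} u^4·(1 - u)^4 du ÷ ∫_{0}^{1} u^4·(1 - u)^4 du.
With ∫ u^4·(1 - u)^4 du = u^5·(70·u^4 - 315·u^3 + 540·u^2 - 420·u + 126)/630 + C, the region integral is ≈ 0.00040223 and the full one is 1/630.
The result is P = 0.2534.

P ≈ 0.253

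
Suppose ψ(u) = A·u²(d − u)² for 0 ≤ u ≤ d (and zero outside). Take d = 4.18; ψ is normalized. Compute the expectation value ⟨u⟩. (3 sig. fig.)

⟨u⟩ = ∫ u |ψ|² du over the full domain.
Expanding the polynomial and integrating term by term, the ratio of the moment integral to the normalization integral gives ⟨u⟩ = d/2.
Putting d = 4.18 gives 2.090.

⟨u⟩ ≈ 2.09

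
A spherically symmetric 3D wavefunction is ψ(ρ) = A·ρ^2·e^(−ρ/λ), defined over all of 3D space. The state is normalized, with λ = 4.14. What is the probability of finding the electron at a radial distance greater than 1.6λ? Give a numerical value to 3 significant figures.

P ≈ 0.955

P = ∫ |ψ|² 4πρ² dρ over ρ > 1.6λ.
A² is fixed by ∫₀^∞ 4πρ²|ψ|² dρ = 1, i.e. A² = (45·π·λ^7/2)^(−1).
Substituting u = ρ/λ, A², 4π and the length scale all cancel in the ratio: P = ∫_{1.6}^{∞} u^6·e^(-2·u) du / ∫_{0}^{∞} u^6·e^(-2·u) du.
With ∫ u^6·e^(-2·u) du = -(4·u^6 + 12·u^5 + 30·u^4 + 60·u^3 + 90·u^2 + 90·u + 45)·e^(-2·u)/8 + C, the region integral is ≈ 5.3740 and the full one is 45/8.
Taking the ratio yields P = 0.9554.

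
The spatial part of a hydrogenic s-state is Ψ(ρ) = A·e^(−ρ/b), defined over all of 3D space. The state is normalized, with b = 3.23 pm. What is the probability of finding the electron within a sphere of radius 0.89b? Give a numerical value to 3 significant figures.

P ≈ 0.264

Integrate the radial probability density 4πρ²|Ψ|² over ρ ≤ 0.89b.
A² is fixed by ∫₀^∞ 4πρ²|Ψ|² dρ = 1, i.e. A² = (π·b^3)^(−1).
Let u = ρ/b; then A², 4π and the length scale all cancel, so P = ∫_{0}^{0.89} u^2·e^(-2·u) du ÷ ∫_{0}^{∞} u^2·e^(-2·u) du.
An antiderivative of u^2·e^(-2·u) is -(2·u^2 + 2·u + 1)·e^(-2·u)/4; evaluating from 0 to 0.89 gives ≈ 0.066007, while the full integral is 1/4.
Taking the ratio yields P = 0.2640.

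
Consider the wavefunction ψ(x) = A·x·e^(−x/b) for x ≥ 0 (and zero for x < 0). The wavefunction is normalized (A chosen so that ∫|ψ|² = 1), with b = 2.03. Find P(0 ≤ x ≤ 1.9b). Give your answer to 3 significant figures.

|ψ|² is the probability density, so P = ∫_{0}^{1.9b} |ψ|² dx.
The normalization integral ∫|ψ|²dx over the whole domain equals b^3/4·A², and A² cancels in the ratio.
In terms of u = x/b (A² and the length scale cancel between numerator and denominator), P = [∫_{0}^{1.9} u^2·e^(-2·u) du] / [∫_{0}^{∞} u^2·e^(-2·u) du].
With ∫ u^2·e^(-2·u) du = -(2·u^2 + 2·u + 1)·e^(-2·u)/4 + C, the region integral is 1/4 - 601·e^(-19/5)/200 and the full one is 1/4.
Evaluating gives P = 0.7311.

P ≈ 0.731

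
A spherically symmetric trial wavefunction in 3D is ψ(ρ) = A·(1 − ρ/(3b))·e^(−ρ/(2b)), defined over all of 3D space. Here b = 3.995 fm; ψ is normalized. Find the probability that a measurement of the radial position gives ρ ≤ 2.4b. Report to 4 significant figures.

P ≈ 0.3467

Integrate the radial probability density 4πρ²|ψ|² over ρ ≤ 2.4b.
Normalization gives A² = 1/(8·π·b^3/3).
In terms of u = ρ/b (A², 4π and the length scale all cancel between numerator and denominator), P = [∫_{0}^{2.4} u^2·(1 - u/3)^2·e^(-u) du] / [∫_{0}^{∞} u^2·(1 - u/3)^2·e^(-u) du].
With ∫ u^2·(1 - u/3)^2·e^(-u) du = (-u^4 + 2·u^3 - 3·u^2 - 6·u - 6)·e^(-u)/9 + C, the region integral is 2/3 - 9002·e^(-12/5)/1875 and the full one is 2/3.
Taking the ratio yields P = 0.34669.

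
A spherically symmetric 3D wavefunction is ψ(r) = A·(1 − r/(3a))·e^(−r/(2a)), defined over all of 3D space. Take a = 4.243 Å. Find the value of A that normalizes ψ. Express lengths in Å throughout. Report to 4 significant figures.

Require ∫ |ψ|² 4πr² dr = 1 over the whole domain.
Recall ∫₀^∞ r^m e^(−r/β) dr = m!·β^(m+1), carrying out the integral gives A² · 8·π·a^3/3.
Hence A² = 1/[8·π·a^3/3].
Substituting a = 4.243 gives A² = 0.0015627, so A = 0.039530.

A ≈ 0.03953 Å^(-3/2)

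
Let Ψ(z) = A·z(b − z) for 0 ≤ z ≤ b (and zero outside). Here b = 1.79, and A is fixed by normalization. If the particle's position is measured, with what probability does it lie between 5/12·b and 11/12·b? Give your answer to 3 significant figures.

P ≈ 0.648

|Ψ|² is the probability density, so P = ∫_{5/12·b}^{11/12·b} |Ψ|² dz.
With A² fixed by ∫|Ψ|² = 1, i.e. A² = (b^5/30)^(−1), substitute and integrate.
Substituting u = z/b, A² and the length scale cancel in the ratio: P = ∫_{5/12}^{11/12} u^2·(1 - u)^2 du / ∫_{0}^{1} u^2·(1 - u)^2 du.
An antiderivative of u^2·(1 - u)^2 is u^3·(6·u^2 - 15·u + 10)/30; evaluating from 5/12 to 11/12 gives ≈ 0.021610, while the full integral is 1/30.
The result is P = 4481/6912.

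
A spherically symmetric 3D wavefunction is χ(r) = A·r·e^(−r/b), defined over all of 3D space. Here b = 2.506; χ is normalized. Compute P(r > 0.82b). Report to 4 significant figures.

With dV = 4πr²dr, the probability is ∫|χ|² dV over r > 0.82b.
A² is fixed by ∫₀^∞ 4πr²|χ|² dr = 1, i.e. A² = (3·π·b^5)^(−1).
In terms of u = r/b (A², 4π and the length scale all cancel between numerator and denominator), P = [∫_{0.82}^{∞} u^4·e^(-2·u) du] / [∫_{0}^{∞} u^4·e^(-2·u) du].
With ∫ u^4·e^(-2·u) du = -(u^4/2 + u^3 + 3·u^2/2 + 3·u/2 + 3/4)·e^(-2·u) + C, the region integral is ≈ 0.730534 and the full one is 3/4.
Taking the ratio yields P = 0.97405.

P ≈ 0.9740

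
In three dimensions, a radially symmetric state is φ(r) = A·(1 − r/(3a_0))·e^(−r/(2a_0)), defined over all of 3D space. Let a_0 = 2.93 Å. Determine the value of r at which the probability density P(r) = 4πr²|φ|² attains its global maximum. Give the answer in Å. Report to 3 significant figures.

Differentiate P(r) = 4πr²|φ|² with respect to r and set to zero.
This gives r = a_0.
With a_0 = 2.93, the most probable radial distance is 2.930 Å.

r ≈ 2.93 Å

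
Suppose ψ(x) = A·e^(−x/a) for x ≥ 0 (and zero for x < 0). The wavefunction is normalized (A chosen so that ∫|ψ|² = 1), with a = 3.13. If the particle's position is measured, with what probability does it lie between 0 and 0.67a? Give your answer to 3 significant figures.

P = ∫_{0}^{0.67a} |ψ(x)|² dx.
The normalization integral ∫|ψ|²dx over the whole domain equals a/2·A², and A² cancels in the ratio.
Let u = x/a; then A² and the length scale cancel, so P = ∫_{0}^{0.67} e^(-2·u) du ÷ ∫_{0}^{∞} e^(-2·u) du.
Using ∫ e^(-2·u) du = -e^(-2·u)/2, the numerator is 1/2 - e^(-67/50)/2 and the denominator is 1/2.
Taking the ratio, P = 0.7382.

P ≈ 0.738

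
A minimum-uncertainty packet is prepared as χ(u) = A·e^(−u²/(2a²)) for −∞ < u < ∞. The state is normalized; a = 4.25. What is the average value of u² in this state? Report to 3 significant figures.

The expectation value is the |χ|²-weighted average of u^2: ∫ u^2|χ|² du.
With ∫_{−∞}^{∞} u^(2m) e^(−αu²) du = (2m−1)!!·√π / (2^m α^(m+1/2)), evaluating both integrals, ⟨u²⟩ = a^2/2.
With a = 4.25, ⟨u^2⟩ = 9.031.

⟨u^2⟩ ≈ 9.03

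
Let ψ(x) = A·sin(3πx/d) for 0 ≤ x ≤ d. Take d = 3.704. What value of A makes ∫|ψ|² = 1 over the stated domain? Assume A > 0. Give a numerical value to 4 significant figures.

Require ∫ |ψ|² dx = 1 over the whole domain.
With ∫₀^d sin²(nπx/d) dx = d/2, ∫|ψ|² dx = A²·(d/2).
Hence A² = 1/[d/2].
Plugging in d = 3.704 yields A = 0.73482.

A ≈ 0.7348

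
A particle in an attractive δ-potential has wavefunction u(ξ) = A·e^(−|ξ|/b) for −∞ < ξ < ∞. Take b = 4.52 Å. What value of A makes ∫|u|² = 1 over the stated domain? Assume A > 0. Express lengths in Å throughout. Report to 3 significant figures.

A ≈ 0.470 Å^(-1/2)

The normalization condition is ∫|u|² dξ = 1 from −∞ to ∞.
∫|u|² dξ = A²·(b).
Setting this equal to 1 gives A² = 1/(b).
Substituting b = 4.52 gives A² = 0.2212, so A = 0.4704.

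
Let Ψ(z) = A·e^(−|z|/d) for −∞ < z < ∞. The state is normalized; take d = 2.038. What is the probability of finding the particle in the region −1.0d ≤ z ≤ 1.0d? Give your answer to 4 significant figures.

P ≈ 0.8647

The probability is P = ∫ |Ψ|² dz over [−1.0d, 1.0d].
With A² fixed by ∫|Ψ|² = 1, i.e. A² = (d)^(−1), substitute and integrate.
Both integrals are even about z = 0, so only the z ≥ 0 halves are needed (the factors of 2 cancel). Substituting u = z/d, A² and the length scale cancel in the ratio: P = ∫_{0}^{1.0} e^(-2·u) du / ∫_{0}^{∞} e^(-2·u) du.
An antiderivative of e^(-2·u) is -e^(-2·u)/2; evaluating from 0 to 1.0 gives 1/2 - e^(-2)/2, while the full integral is 1/2.
This works out to P = 0.86466.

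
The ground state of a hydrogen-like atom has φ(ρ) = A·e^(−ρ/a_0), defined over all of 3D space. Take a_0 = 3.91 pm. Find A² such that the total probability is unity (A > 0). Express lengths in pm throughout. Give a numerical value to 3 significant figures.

A^2 ≈ 0.00533 pm^(-3)

Normalization requires ∫|φ|² 4πρ² dρ = 1, integrated from 0 to ∞.
The angular integral contributes 4π, leaving ∫₀^∞ ρ²|φ|² dρ.
Recall ∫₀^∞ ρ^m e^(−ρ/β) dρ = m!·β^(m+1), carrying out the integral gives A² · π·a_0^3.
Setting this equal to 1 gives A² = 1/(π·a_0^3).
With a_0 = 3.91: A² = 0.005325 and A = 0.07297.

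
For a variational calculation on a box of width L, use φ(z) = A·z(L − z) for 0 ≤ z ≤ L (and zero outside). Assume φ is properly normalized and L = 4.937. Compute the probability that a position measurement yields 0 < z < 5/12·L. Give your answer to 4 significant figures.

The probability is P = ∫ |φ|² dz over [0, 5/12·L].
With A² fixed by ∫|φ|² = 1, i.e. A² = (L^5/30)^(−1), substitute and integrate.
Substituting u = z/L, A² and the length scale cancel in the ratio: P = ∫_{0}^{5/12} u^2·(1 - u)^2 du / ∫_{0}^{1} u^2·(1 - u)^2 du.
Using ∫ u^2·(1 - u)^2 du = u^3·(6·u^2 - 15·u + 10)/30, the numerator is ≈ 0.0115540 and the denominator is 1/30.
The result is P = 0.34662.

P ≈ 0.3466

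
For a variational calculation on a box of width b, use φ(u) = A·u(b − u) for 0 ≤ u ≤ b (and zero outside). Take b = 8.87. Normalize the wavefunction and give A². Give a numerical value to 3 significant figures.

The normalization condition is ∫|φ|² du = 1 from 0 to b.
Expanding the polynomial and integrating term by term, carrying out the integral gives A² · b^5/30.
Substituting b = 8.87 gives A² = 0.0005464, so A = 0.02337.

A^2 ≈ 0.000546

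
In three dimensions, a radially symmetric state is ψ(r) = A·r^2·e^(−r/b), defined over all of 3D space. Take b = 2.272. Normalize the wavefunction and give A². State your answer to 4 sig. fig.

We need A² ∫|f|² 4πr² dr = 1, taking the integral from 0 to ∞.
With ψ = A·r^2·e^(−r/b), the integral evaluates to A²·[45·π·b^7/2].
Setting this equal to 1 gives A² = 1/(45·π·b^7/2).
Plugging in b = 2.272 yields A = 0.0067283.

A^2 ≈ 0.00004527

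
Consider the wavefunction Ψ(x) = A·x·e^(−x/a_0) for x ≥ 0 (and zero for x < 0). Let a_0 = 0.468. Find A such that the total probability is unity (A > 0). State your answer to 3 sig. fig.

A ≈ 6.25

Require ∫ |Ψ|² dx = 1 over the whole domain.
With ∫₀^∞ x^2 e^(−αx) dx = 2!/α^3, carrying out the integral gives A² · a_0^3/4.
Hence A² = 1/[a_0^3/4].
With a_0 = 0.468: A² = 39.02 and A = 6.247.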